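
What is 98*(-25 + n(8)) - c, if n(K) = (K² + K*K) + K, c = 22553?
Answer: -11675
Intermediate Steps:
n(K) = K + 2*K² (n(K) = (K² + K²) + K = 2*K² + K = K + 2*K²)
98*(-25 + n(8)) - c = 98*(-25 + 8*(1 + 2*8)) - 1*22553 = 98*(-25 + 8*(1 + 16)) - 22553 = 98*(-25 + 8*17) - 22553 = 98*(-25 + 136) - 22553 = 98*111 - 22553 = 10878 - 22553 = -11675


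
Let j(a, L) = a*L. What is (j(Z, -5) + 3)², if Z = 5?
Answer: 484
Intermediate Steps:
j(a, L) = L*a
(j(Z, -5) + 3)² = (-5*5 + 3)² = (-25 + 3)² = (-22)² = 484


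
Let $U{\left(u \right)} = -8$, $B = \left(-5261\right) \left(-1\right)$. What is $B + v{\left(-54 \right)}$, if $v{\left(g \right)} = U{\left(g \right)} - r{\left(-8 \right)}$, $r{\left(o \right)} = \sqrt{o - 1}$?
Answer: $5253 - 3 i \approx 5253.0 - 3.0 i$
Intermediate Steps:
$B = 5261$
$r{\left(o \right)} = \sqrt{-1 + o}$
$v{\left(g \right)} = -8 - 3 i$ ($v{\left(g \right)} = -8 - \sqrt{-1 - 8} = -8 - \sqrt{-9} = -8 - 3 i$)
$B + v{\left(-54 \right)} = 5261 - \left(8 + 3 i\right) = 5253 - 3 i$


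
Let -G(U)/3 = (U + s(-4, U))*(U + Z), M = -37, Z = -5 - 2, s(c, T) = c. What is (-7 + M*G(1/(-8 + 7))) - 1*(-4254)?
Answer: 8687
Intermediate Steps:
Z = -7
G(U) = -3*(-7 + U)*(-4 + U) (G(U) = -3*(U - 4)*(U - 7) = -3*(-4 + U)*(-7 + U) = -3*(-7 + U)*(-4 + U))
(-7 + M*G(1/(-8 + 7))) - 1*(-4254) = (-7 - 37*(-84 - 3/(-8 + 7)² + 33/(-8 + 7))) - 1*(-4254) = (-7 - 37*(-84 - 3*(1/(-1))² + 33/(-1))) + 4254 = (-7 - 37*(-84 - 3*(-1)² + 33*(-1))) + 4254 = (-7 - 37*(-84 - 3*1 - 33)) + 4254 = (-7 - 37*(-84 - 3 - 33)) + 4254 = (-7 - 37*(-120)) + 4254 = (-7 + 4440) + 4254 = 4433 + 4254 = 8687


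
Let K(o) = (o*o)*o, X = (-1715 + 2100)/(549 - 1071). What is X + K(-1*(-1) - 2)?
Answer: -907/522 ≈ -1.7375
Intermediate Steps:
X = -385/522 (X = 385/(-522) = 385*(-1/522) = -385/522 ≈ -0.73755)
K(o) = o³ (K(o) = o²*o = o³)
X + K(-1*(-1) - 2) = -385/522 + (-1*(-1) - 2)³ = -385/522 + (1 - 2)³ = -385/522 + (-1)³ = -385/522 - 1 = -907/522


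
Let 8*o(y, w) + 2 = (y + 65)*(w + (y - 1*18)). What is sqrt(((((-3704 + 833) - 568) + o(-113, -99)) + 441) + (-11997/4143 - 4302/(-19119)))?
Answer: 13*I*sqrt(2971736192757557)/17602226 ≈ 40.261*I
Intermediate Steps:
o(y, w) = -1/4 + (65 + y)*(-18 + w + y)/8 (o(y, w) = -1/4 + ((y + 65)*(w + (y - 1*18)))/8 = -1/4 + ((65 + y)*(w + (y - 18)))/8 = -1/4 + ((65 + y)*(w + (-18 + y)))/8 = -1/4 + ((65 + y)*(-18 + w + y))/8 = -1/4 + (65 + y)*(-18 + w + y)/8)
sqrt(((((-3704 + 833) - 568) + o(-113, -99)) + 441) + (-11997/4143 - 4302/(-19119))) = sqrt(((((-3704 + 833) - 568) + (-293/2 + (1/8)*(-113)**2 + (47/8)*(-113) + (65/8)*(-99) + (1/8)*(-99)*(-113))) + 441) + (-11997/4143 - 4302/(-19119))) = sqrt((((-2871 - 568) + (-293/2 + (1/8)*12769 - 5311/8 - 6435/8 + 11187/8)) + 441) + (-11997*1/4143 - 4302*(-1/19119))) = sqrt(((-3439 + (-293/2 + 12769/8 - 5311/8 - 6435/8 + 11187/8)) + 441) + (-3999/1381 + 1434/6373)) = sqrt(((-3439 + 5519/4) + 441) - 23505273/8801113) = sqrt((-8237/4 + 441) - 23505273/8801113) = sqrt(-6473/4 - 23505273/8801113) = sqrt(-57063625541/35204452) = 13*I*sqrt(2971736192757557)/17602226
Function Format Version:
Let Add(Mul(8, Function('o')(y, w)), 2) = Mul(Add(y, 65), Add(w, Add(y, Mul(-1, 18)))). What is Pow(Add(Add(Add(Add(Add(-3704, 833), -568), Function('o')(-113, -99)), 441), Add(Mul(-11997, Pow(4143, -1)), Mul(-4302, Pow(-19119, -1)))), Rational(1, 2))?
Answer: Mul(Rational(13, 17602226), I, Pow(2971736192757557, Rational(1, 2))) ≈ Mul(40.261, I)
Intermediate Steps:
Function('o')(y, w) = Add(Rational(-1, 4), Mul(Rational(1, 8), Add(65, y), Add(-18, w, y))) (Function('o')(y, w) = Add(Rational(-1, 4), Mul(Rational(1, 8), Mul(Add(y, 65), Add(w, Add(y, Mul(-1, 18)))))) = Add(Rational(-1, 4), Mul(Rational(1, 8), Mul(Add(65, y), Add(w, Add(y, -18))))) = Add(Rational(-1, 4), Mul(Rational(1, 8), Mul(Add(65, y), Add(w, Add(-18, y))))) = Add(Rational(-1, 4), Mul(Rational(1, 8), Mul(Add(65, y), Add(-18, w, y)))) = Add(Rational(-1, 4), Mul(Rational(1, 8), Add(65, y), Add(-18, w, y))))
Pow(Add(Add(Add(Add(Add(-3704, 833), -568), Function('o')(-113, -99)), 441), Add(Mul(-11997, Pow(4143, -1)), Mul(-4302, Pow(-19119, -1)))), Rational(1, 2)) = Pow(Add(Add(Add(Add(Add(-3704, 833), -568), Add(Rational(-293, 2), Mul(Rational(1, 8), Pow(-113, 2)), Mul(Rational(47, 8), -113), Mul(Rational(65, 8), -99), Mul(Rational(1, 8), -99, -113))), 441), Add(Mul(-11997, Pow(4143, -1)), Mul(-4302, Pow(-19119, -1)))), Rational(1, 2)) = Pow(Add(Add(Add(Add(-2871, -568), Add(Rational(-293, 2), Mul(Rational(1, 8), 12769), Rational(-5311, 8), Rational(-6435, 8), Rational(11187, 8))), 441), Add(Mul(-11997, Rational(1, 4143)), Mul(-4302, Rational(-1, 19119)))), Rational(1, 2)) = Pow(Add(Add(Add(-3439, Add(Rational(-293, 2), Rational(12769, 8), Rational(-5311, 8), Rational(-6435, 8), Rational(11187, 8))), 441), Add(Rational(-3999, 1381), Rational(1434, 6373))), Rational(1, 2)) = Pow(Add(Add(Add(-3439, Rational(5519, 4)), 441), Rational(-23505273, 8801113)), Rational(1, 2)) = Pow(Add(Add(Rational(-8237, 4), 441), Rational(-23505273, 8801113)), Rational(1, 2)) = Pow(Add(Rational(-6473, 4), Rational(-23505273, 8801113)), Rational(1, 2)) = Pow(Rational(-57063625541, 35204452), Rational(1, 2)) = Mul(Rational(13, 17602226), I, Pow(2971736192757557, Rational(1, 2)))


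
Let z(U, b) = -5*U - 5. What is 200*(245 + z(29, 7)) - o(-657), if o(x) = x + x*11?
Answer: 26884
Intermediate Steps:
z(U, b) = -5 - 5*U
o(x) = 12*x (o(x) = x + 11*x = 12*x)
200*(245 + z(29, 7)) - o(-657) = 200*(245 + (-5 - 5*29)) - 12*(-657) = 200*(245 + (-5 - 145)) - 1*(-7884) = 200*(245 - 150) + 7884 = 200*95 + 7884 = 19000 + 7884 = 26884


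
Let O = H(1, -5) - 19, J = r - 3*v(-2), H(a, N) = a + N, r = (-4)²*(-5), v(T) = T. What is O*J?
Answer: 1702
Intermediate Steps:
r = -80 (r = 16*(-5) = -80)
H(a, N) = N + a
J = -74 (J = -80 - 3*(-2) = -80 + 6 = -74)
O = -23 (O = (-5 + 1) - 19 = -4 - 19 = -23)
O*J = -23*(-74) = 1702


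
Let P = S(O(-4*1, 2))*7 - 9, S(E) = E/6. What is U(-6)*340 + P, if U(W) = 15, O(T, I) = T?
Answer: 15259/3 ≈ 5086.3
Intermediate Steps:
S(E) = E/6 (S(E) = E*(⅙) = E/6)
P = -41/3 (P = ((-4*1)/6)*7 - 9 = ((⅙)*(-4))*7 - 9 = -⅔*7 - 9 = -14/3 - 9 = -41/3 ≈ -13.667)
U(-6)*340 + P = 15*340 - 41/3 = 5100 - 41/3 = 15259/3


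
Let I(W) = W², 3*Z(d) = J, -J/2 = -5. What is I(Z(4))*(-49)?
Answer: -4900/9 ≈ -544.44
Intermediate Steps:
J = 10 (J = -2*(-5) = 10)
Z(d) = 10/3 (Z(d) = (⅓)*10 = 10/3)
I(Z(4))*(-49) = (10/3)²*(-49) = (100/9)*(-49) = -4900/9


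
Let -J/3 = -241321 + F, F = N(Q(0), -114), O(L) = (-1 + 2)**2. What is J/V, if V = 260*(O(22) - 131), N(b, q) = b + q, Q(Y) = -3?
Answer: -362157/16900 ≈ -21.429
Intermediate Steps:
O(L) = 1 (O(L) = 1**2 = 1)
F = -117 (F = -3 - 114 = -117)
J = 724314 (J = -3*(-241321 - 117) = -3*(-241438) = 724314)
V = -33800 (V = 260*(1 - 131) = 260*(-130) = -33800)
J/V = 724314/(-33800) = 724314*(-1/33800) = -362157/16900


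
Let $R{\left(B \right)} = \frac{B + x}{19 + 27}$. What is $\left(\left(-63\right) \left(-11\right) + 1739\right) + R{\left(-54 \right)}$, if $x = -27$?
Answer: $\frac{111791}{46} \approx 2430.2$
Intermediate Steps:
$R{\left(B \right)} = - \frac{27}{46} + \frac{B}{46}$ ($R{\left(B \right)} = \frac{B - 27}{19 + 27} = \frac{-27 + B}{46} = \left(-27 + B\right) \frac{1}{46} = - \frac{27}{46} + \frac{B}{46}$)
$\left(\left(-63\right) \left(-11\right) + 1739\right) + R{\left(-54 \right)} = \left(\left(-63\right) \left(-11\right) + 1739\right) + \left(- \frac{27}{46} + \frac{1}{46} \left(-54\right)\right) = \left(693 + 1739\right) - \frac{81}{46} = 2432 - \frac{81}{46} = \frac{111791}{46}$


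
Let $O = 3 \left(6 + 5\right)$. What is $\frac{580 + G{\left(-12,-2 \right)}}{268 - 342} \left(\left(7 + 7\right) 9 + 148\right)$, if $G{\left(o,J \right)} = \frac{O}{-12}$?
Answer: $- \frac{316333}{148} \approx -2137.4$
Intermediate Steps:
$O = 33$ ($O = 3 \cdot 11 = 33$)
$G{\left(o,J \right)} = - \frac{11}{4}$ ($G{\left(o,J \right)} = \frac{33}{-12} = 33 \left(- \frac{1}{12}\right) = - \frac{11}{4}$)
$\frac{580 + G{\left(-12,-2 \right)}}{268 - 342} \left(\left(7 + 7\right) 9 + 148\right) = \frac{580 - \frac{11}{4}}{268 - 342} \left(\left(7 + 7\right) 9 + 148\right) = \frac{2309}{4 \left(-74\right)} \left(14 \cdot 9 + 148\right) = \frac{2309}{4} \left(- \frac{1}{74}\right) \left(126 + 148\right) = \left(- \frac{2309}{296}\right) 274 = - \frac{316333}{148}$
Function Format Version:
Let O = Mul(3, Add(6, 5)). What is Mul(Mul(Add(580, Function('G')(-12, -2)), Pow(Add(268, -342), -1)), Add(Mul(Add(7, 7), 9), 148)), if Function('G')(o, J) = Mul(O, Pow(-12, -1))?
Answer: Rational(-316333, 148) ≈ -2137.4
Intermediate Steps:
O = 33 (O = Mul(3, 11) = 33)
Function('G')(o, J) = Rational(-11, 4) (Function('G')(o, J) = Mul(33, Pow(-12, -1)) = Mul(33, Rational(-1, 12)) = Rational(-11, 4))
Mul(Mul(Add(580, Function('G')(-12, -2)), Pow(Add(268, -342), -1)), Add(Mul(Add(7, 7), 9), 148)) = Mul(Mul(Add(580, Rational(-11, 4)), Pow(Add(268, -342), -1)), Add(Mul(Add(7, 7), 9), 148)) = Mul(Mul(Rational(2309, 4), Pow(-74, -1)), Add(Mul(14, 9), 148)) = Mul(Mul(Rational(2309, 4), Rational(-1, 74)), Add(126, 148)) = Mul(Rational(-2309, 296), 274) = Rational(-316333, 148)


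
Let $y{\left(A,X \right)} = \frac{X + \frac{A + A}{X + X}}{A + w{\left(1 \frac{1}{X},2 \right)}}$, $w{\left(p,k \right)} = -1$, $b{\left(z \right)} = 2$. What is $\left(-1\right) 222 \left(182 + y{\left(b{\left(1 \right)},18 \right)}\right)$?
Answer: $- \frac{133274}{3} \approx -44425.0$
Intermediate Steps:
$y{\left(A,X \right)} = \frac{X + \frac{A}{X}}{-1 + A}$ ($y{\left(A,X \right)} = \frac{X + \frac{A + A}{X + X}}{A - 1} = \frac{X + \frac{2 A}{2 X}}{-1 + A} = \frac{X + 2 A \frac{1}{2 X}}{-1 + A} = \frac{X + \frac{A}{X}}{-1 + A}$)
$\left(-1\right) 222 \left(182 + y{\left(b{\left(1 \right)},18 \right)}\right) = \left(-1\right) 222 \left(182 + \frac{2 + 18^{2}}{18 \left(-1 + 2\right)}\right) = - 222 \left(182 + \frac{2 + 324}{18 \cdot 1}\right) = - 222 \left(182 + \frac{1}{18} \cdot 1 \cdot 326\right) = - 222 \left(182 + \frac{163}{9}\right) = \left(-222\right) \frac{1801}{9} = - \frac{133274}{3}$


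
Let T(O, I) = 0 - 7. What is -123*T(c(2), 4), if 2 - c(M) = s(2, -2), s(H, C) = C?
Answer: 861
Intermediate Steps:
c(M) = 4 (c(M) = 2 - 1*(-2) = 2 + 2 = 4)
T(O, I) = -7
-123*T(c(2), 4) = -123*(-7) = 861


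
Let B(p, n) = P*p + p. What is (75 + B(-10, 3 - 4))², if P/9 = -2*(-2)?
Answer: 87025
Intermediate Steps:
P = 36 (P = 9*(-2*(-2)) = 9*4 = 36)
B(p, n) = 37*p (B(p, n) = 36*p + p = 37*p)
(75 + B(-10, 3 - 4))² = (75 + 37*(-10))² = (75 - 370)² = (-295)² = 87025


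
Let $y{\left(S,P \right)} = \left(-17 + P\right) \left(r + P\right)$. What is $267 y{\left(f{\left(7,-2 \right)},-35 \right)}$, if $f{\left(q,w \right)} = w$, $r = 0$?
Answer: $485940$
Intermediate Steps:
$y{\left(S,P \right)} = P \left(-17 + P\right)$ ($y{\left(S,P \right)} = \left(-17 + P\right) \left(0 + P\right) = \left(-17 + P\right) P = P \left(-17 + P\right)$)
$267 y{\left(f{\left(7,-2 \right)},-35 \right)} = 267 \left(- 35 \left(-17 - 35\right)\right) = 267 \left(\left(-35\right) \left(-52\right)\right) = 267 \cdot 1820 = 485940$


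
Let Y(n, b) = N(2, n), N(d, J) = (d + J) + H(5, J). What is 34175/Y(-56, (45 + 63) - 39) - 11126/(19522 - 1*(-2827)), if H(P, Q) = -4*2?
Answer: -764466887/1385638 ≈ -551.71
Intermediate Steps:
H(P, Q) = -8
N(d, J) = -8 + J + d (N(d, J) = (d + J) - 8 = (J + d) - 8 = -8 + J + d)
Y(n, b) = -6 + n (Y(n, b) = -8 + n + 2 = -6 + n)
34175/Y(-56, (45 + 63) - 39) - 11126/(19522 - 1*(-2827)) = 34175/(-6 - 56) - 11126/(19522 - 1*(-2827)) = 34175/(-62) - 11126/(19522 + 2827) = 34175*(-1/62) - 11126/22349 = -34175/62 - 11126*1/22349 = -34175/62 - 11126/22349 = -764466887/1385638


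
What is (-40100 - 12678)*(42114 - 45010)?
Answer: 152845088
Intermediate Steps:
(-40100 - 12678)*(42114 - 45010) = -52778*(-2896) = 152845088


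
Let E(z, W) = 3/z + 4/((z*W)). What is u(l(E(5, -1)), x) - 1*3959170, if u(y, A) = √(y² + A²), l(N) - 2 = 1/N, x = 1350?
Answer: -3959170 + 3*√202501 ≈ -3.9578e+6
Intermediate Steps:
E(z, W) = 3/z + 4/(W*z) (E(z, W) = 3/z + 4/((W*z)) = 3/z + 4*(1/(W*z)) = 3/z + 4/(W*z))
l(N) = 2 + 1/N
u(y, A) = √(A² + y²)
u(l(E(5, -1)), x) - 1*3959170 = √(1350² + (2 + 1/((4 + 3*(-1))/(-1*5)))²) - 1*3959170 = √(1822500 + (2 + 1/(-1*⅕*(4 - 3)))²) - 3959170 = √(1822500 + (2 + 1/(-1*⅕*1))²) - 3959170 = √(1822500 + (2 + 1/(-⅕))²) - 3959170 = √(1822500 + (2 - 5)²) - 3959170 = √(1822500 + (-3)²) - 3959170 = √(1822500 + 9) - 3959170 = √1822509 - 3959170 = 3*√202501 - 3959170 = -3959170 + 3*√202501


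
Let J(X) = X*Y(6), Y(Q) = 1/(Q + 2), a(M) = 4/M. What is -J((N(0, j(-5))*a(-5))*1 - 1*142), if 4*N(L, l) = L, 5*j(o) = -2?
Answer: 71/4 ≈ 17.750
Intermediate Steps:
j(o) = -2/5 (j(o) = (1/5)*(-2) = -2/5)
N(L, l) = L/4
Y(Q) = 1/(2 + Q)
J(X) = X/8 (J(X) = X/(2 + 6) = X/8)
-J((N(0, j(-5))*a(-5))*1 - 1*142) = -((((1/4)*0)*(4/(-5)))*1 - 1*142)/8 = -((0*(4*(-1/5)))*1 - 142)/8 = -((0*(-4/5))*1 - 142)/8 = -(0*1 - 142)/8 = -(0 - 142)/8 = -(-142)/8 = -1*(-71/4) = 71/4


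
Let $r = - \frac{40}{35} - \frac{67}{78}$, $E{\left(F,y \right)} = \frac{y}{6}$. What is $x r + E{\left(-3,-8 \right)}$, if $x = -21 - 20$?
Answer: $\frac{14695}{182} \approx 80.742$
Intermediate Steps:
$x = -41$ ($x = -21 - 20 = -41$)
$E{\left(F,y \right)} = \frac{y}{6}$ ($E{\left(F,y \right)} = y \frac{1}{6} = \frac{y}{6}$)
$r = - \frac{1093}{546}$ ($r = \left(-40\right) \frac{1}{35} - \frac{67}{78} = - \frac{8}{7} - \frac{67}{78} = - \frac{1093}{546} \approx -2.0018$)
$x r + E{\left(-3,-8 \right)} = \left(-41\right) \left(- \frac{1093}{546}\right) + \frac{1}{6} \left(-8\right) = \frac{44813}{546} - \frac{4}{3} = \frac{14695}{182}$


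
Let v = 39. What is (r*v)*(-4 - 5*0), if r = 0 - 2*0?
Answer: 0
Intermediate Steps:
r = 0 (r = 0 + 0 = 0)
(r*v)*(-4 - 5*0) = (0*39)*(-4 - 5*0) = 0*(-4 + 0) = 0*(-4) = 0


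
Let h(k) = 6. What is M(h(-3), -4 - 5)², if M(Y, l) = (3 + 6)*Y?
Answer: 2916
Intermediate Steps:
M(Y, l) = 9*Y
M(h(-3), -4 - 5)² = (9*6)² = 54² = 2916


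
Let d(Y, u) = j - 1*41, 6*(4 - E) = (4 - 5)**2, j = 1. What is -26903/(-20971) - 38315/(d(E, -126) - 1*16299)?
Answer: 1243071982/342645169 ≈ 3.6279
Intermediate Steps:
E = 23/6 (E = 4 - (4 - 5)**2/6 = 4 - 1/6*(-1)**2 = 4 - 1/6*1 = 4 - 1/6 = 23/6 ≈ 3.8333)
d(Y, u) = -40 (d(Y, u) = 1 - 1*41 = 1 - 41 = -40)
-26903/(-20971) - 38315/(d(E, -126) - 1*16299) = -26903/(-20971) - 38315/(-40 - 1*16299) = -26903*(-1/20971) - 38315/(-40 - 16299) = 26903/20971 - 38315/(-16339) = 26903/20971 - 38315*(-1/16339) = 26903/20971 + 38315/16339 = 1243071982/342645169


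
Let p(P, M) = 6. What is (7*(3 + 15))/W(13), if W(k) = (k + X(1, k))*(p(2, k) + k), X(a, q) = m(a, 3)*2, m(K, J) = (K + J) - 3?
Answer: 42/95 ≈ 0.44211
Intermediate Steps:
m(K, J) = -3 + J + K (m(K, J) = (J + K) - 3 = -3 + J + K)
X(a, q) = 2*a (X(a, q) = (-3 + 3 + a)*2 = a*2 = 2*a)
W(k) = (2 + k)*(6 + k) (W(k) = (k + 2*1)*(6 + k) = (k + 2)*(6 + k) = (2 + k)*(6 + k))
(7*(3 + 15))/W(13) = (7*(3 + 15))/(12 + 13² + 8*13) = (7*18)/(12 + 169 + 104) = 126/285 = 126*(1/285) = 42/95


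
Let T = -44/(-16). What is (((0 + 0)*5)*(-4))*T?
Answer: 0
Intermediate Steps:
T = 11/4 (T = -44*(-1/16) = 11/4 ≈ 2.7500)
(((0 + 0)*5)*(-4))*T = (((0 + 0)*5)*(-4))*(11/4) = ((0*5)*(-4))*(11/4) = (0*(-4))*(11/4) = 0*(11/4) = 0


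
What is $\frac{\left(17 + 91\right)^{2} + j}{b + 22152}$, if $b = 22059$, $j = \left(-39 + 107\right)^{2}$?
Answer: $\frac{16288}{44211} \approx 0.36841$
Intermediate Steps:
$j = 4624$ ($j = 68^{2} = 4624$)
$\frac{\left(17 + 91\right)^{2} + j}{b + 22152} = \frac{\left(17 + 91\right)^{2} + 4624}{22059 + 22152} = \frac{108^{2} + 4624}{44211} = \left(11664 + 4624\right) \frac{1}{44211} = 16288 \cdot \frac{1}{44211} = \frac{16288}{44211}$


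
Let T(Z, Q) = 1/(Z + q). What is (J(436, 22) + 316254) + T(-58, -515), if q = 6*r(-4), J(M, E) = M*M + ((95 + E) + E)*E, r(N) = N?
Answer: 41771455/82 ≈ 5.0941e+5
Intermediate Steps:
J(M, E) = M² + E*(95 + 2*E) (J(M, E) = M² + (95 + 2*E)*E = M² + E*(95 + 2*E))
q = -24 (q = 6*(-4) = -24)
T(Z, Q) = 1/(-24 + Z) (T(Z, Q) = 1/(Z - 24) = 1/(-24 + Z))
(J(436, 22) + 316254) + T(-58, -515) = ((436² + 2*22² + 95*22) + 316254) + 1/(-24 - 58) = ((190096 + 2*484 + 2090) + 316254) + 1/(-82) = ((190096 + 968 + 2090) + 316254) - 1/82 = (193154 + 316254) - 1/82 = 509408 - 1/82 = 41771455/82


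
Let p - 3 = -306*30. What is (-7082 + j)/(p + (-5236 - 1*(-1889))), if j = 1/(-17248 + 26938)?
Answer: 68624579/121357560 ≈ 0.56547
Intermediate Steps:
j = 1/9690 ≈ 0.00010320
p = -9177 (p = 3 - 306*30 = 3 - 9180 = -9177)
(-7082 + j)/(p + (-5236 - 1*(-1889))) = (-7082 + 1/9690)/(-9177 + (-5236 - 1*(-1889))) = -68624579/(9690*(-9177 + (-5236 + 1889))) = -68624579/(9690*(-9177 - 3347)) = -68624579/9690/(-12524) = -68624579/9690*(-1/12524) = 68624579/121357560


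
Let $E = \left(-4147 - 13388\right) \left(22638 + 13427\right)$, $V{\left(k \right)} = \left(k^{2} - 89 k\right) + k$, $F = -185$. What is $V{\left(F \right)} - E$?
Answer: $632450280$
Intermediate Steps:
$V{\left(k \right)} = k^{2} - 88 k$
$E = -632399775$ ($E = \left(-17535\right) 36065 = -632399775$)
$V{\left(F \right)} - E = - 185 \left(-88 - 185\right) - -632399775 = \left(-185\right) \left(-273\right) + 632399775 = 50505 + 632399775 = 632450280$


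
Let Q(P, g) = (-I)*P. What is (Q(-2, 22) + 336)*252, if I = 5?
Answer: 87192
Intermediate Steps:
Q(P, g) = -5*P (Q(P, g) = (-1*5)*P = -5*P)
(Q(-2, 22) + 336)*252 = (-5*(-2) + 336)*252 = (10 + 336)*252 = 346*252 = 87192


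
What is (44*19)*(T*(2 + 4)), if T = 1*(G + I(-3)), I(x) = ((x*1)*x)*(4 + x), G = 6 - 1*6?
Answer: 45144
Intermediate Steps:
G = 0 (G = 6 - 6 = 0)
I(x) = x²*(4 + x) (I(x) = (x*x)*(4 + x) = x²*(4 + x))
T = 9 (T = 1*(0 + (-3)²*(4 - 3)) = 1*(0 + 9*1) = 1*(0 + 9) = 1*9 = 9)
(44*19)*(T*(2 + 4)) = (44*19)*(9*(2 + 4)) = 836*(9*6) = 836*54 = 45144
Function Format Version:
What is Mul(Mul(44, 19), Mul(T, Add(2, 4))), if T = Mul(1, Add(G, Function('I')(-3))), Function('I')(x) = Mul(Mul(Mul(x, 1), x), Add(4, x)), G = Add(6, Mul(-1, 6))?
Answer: 45144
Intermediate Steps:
G = 0 (G = Add(6, -6) = 0)
Function('I')(x) = Mul(Pow(x, 2), Add(4, x)) (Function('I')(x) = Mul(Mul(x, x), Add(4, x)) = Mul(Pow(x, 2), Add(4, x)))
T = 9 (T = Mul(1, Add(0, Mul(Pow(-3, 2), Add(4, -3)))) = Mul(1, Add(0, Mul(9, 1))) = Mul(1, Add(0, 9)) = Mul(1, 9) = 9)
Mul(Mul(44, 19), Mul(T, Add(2, 4))) = Mul(Mul(44, 19), Mul(9, Add(2, 4))) = Mul(836, Mul(9, 6)) = Mul(836, 54) = 45144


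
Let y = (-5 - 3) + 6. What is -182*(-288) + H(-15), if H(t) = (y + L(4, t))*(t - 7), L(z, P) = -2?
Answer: 52504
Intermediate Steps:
y = -2 (y = -8 + 6 = -2)
H(t) = 28 - 4*t (H(t) = (-2 - 2)*(t - 7) = -4*(-7 + t) = 28 - 4*t)
-182*(-288) + H(-15) = -182*(-288) + (28 - 4*(-15)) = 52416 + (28 + 60) = 52416 + 88 = 52504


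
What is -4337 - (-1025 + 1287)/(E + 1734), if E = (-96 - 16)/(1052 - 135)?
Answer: -492565914/113569 ≈ -4337.1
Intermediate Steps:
E = -16/131 (E = -112/917 = -112*1/917 = -16/131 ≈ -0.12214)
-4337 - (-1025 + 1287)/(E + 1734) = -4337 - (-1025 + 1287)/(-16/131 + 1734) = -4337 - 262/227138/131 = -4337 - 262*131/227138 = -4337 - 1*17161/113569 = -4337 - 17161/113569 = -492565914/113569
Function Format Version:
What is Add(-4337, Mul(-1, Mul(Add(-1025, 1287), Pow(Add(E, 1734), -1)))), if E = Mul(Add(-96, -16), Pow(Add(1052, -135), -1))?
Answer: Rational(-492565914, 113569) ≈ -4337.1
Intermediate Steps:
E = Rational(-16, 131) (E = Mul(-112, Pow(917, -1)) = Mul(-112, Rational(1, 917)) = Rational(-16, 131) ≈ -0.12214)
Add(-4337, Mul(-1, Mul(Add(-1025, 1287), Pow(Add(E, 1734), -1)))) = Add(-4337, Mul(-1, Mul(Add(-1025, 1287), Pow(Add(Rational(-16, 131), 1734), -1)))) = Add(-4337, Mul(-1, Mul(262, Pow(Rational(227138, 131), -1)))) = Add(-4337, Mul(-1, Mul(262, Rational(131, 227138)))) = Add(-4337, Mul(-1, Rational(17161, 113569))) = Add(-4337, Rational(-17161, 113569)) = Rational(-492565914, 113569)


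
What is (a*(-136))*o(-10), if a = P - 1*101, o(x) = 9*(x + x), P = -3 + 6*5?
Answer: -1811520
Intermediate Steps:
P = 27 (P = -3 + 30 = 27)
o(x) = 18*x (o(x) = 9*(2*x) = 18*x)
a = -74 (a = 27 - 1*101 = 27 - 101 = -74)
(a*(-136))*o(-10) = (-74*(-136))*(18*(-10)) = 10064*(-180) = -1811520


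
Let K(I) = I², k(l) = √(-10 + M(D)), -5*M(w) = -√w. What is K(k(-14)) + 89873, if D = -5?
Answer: 89863 + I*√5/5 ≈ 89863.0 + 0.44721*I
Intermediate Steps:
M(w) = √w/5 (M(w) = -(-1)*√w/5 = √w/5)
k(l) = √(-10 + I*√5/5) (k(l) = √(-10 + √(-5)/5) = √(-10 + (I*√5)/5) = √(-10 + I*√5/5))
K(k(-14)) + 89873 = (√(-250 + 5*I*√5)/5)² + 89873 = (-10 + I*√5/5) + 89873 = 89863 + I*√5/5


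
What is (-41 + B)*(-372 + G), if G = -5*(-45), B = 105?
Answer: -9408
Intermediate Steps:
G = 225
(-41 + B)*(-372 + G) = (-41 + 105)*(-372 + 225) = 64*(-147) = -9408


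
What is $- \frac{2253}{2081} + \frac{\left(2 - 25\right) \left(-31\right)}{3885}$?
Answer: $- \frac{7269152}{8084685} \approx -0.89913$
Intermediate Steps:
$- \frac{2253}{2081} + \frac{\left(2 - 25\right) \left(-31\right)}{3885} = \left(-2253\right) \frac{1}{2081} + \left(-23\right) \left(-31\right) \frac{1}{3885} = - \frac{2253}{2081} + 713 \cdot \frac{1}{3885} = - \frac{2253}{2081} + \frac{713}{3885} = - \frac{7269152}{8084685}$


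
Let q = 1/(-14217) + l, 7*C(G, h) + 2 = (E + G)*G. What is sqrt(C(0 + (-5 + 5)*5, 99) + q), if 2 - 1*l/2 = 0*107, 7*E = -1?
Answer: sqrt(750728685)/14217 ≈ 1.9272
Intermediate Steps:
E = -1/7 (E = (1/7)*(-1) = -1/7 ≈ -0.14286)
l = 4 (l = 4 - 0*107 = 4 - 2*0 = 4 + 0 = 4)
C(G, h) = -2/7 + G*(-1/7 + G)/7 (C(G, h) = -2/7 + ((-1/7 + G)*G)/7 = -2/7 + (G*(-1/7 + G))/7 = -2/7 + G*(-1/7 + G)/7)
q = 56867/14217 (q = 1/(-14217) + 4 = -1/14217 + 4 = 56867/14217 ≈ 3.9999)
sqrt(C(0 + (-5 + 5)*5, 99) + q) = sqrt((-2/7 - (0 + (-5 + 5)*5)/49 + (0 + (-5 + 5)*5)**2/7) + 56867/14217) = sqrt((-2/7 - (0 + 0*5)/49 + (0 + 0*5)**2/7) + 56867/14217) = sqrt((-2/7 - (0 + 0)/49 + (0 + 0)**2/7) + 56867/14217) = sqrt((-2/7 - 1/49*0 + (1/7)*0**2) + 56867/14217) = sqrt((-2/7 + 0 + (1/7)*0) + 56867/14217) = sqrt((-2/7 + 0 + 0) + 56867/14217) = sqrt(-2/7 + 56867/14217) = sqrt(52805/14217) = sqrt(750728685)/14217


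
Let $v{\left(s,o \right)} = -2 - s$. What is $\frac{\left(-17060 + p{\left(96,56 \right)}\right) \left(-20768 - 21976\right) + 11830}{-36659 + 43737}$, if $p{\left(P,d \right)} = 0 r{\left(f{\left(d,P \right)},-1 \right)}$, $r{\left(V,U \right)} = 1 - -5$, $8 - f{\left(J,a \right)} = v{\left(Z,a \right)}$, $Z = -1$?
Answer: $\frac{364612235}{3539} \approx 1.0303 \cdot 10^{5}$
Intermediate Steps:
$f{\left(J,a \right)} = 9$ ($f{\left(J,a \right)} = 8 - \left(-2 - -1\right) = 8 - \left(-2 + 1\right) = 8 - -1 = 8 + 1 = 9$)
$r{\left(V,U \right)} = 6$ ($r{\left(V,U \right)} = 1 + 5 = 6$)
$p{\left(P,d \right)} = 0$ ($p{\left(P,d \right)} = 0 \cdot 6 = 0$)
$\frac{\left(-17060 + p{\left(96,56 \right)}\right) \left(-20768 - 21976\right) + 11830}{-36659 + 43737} = \frac{\left(-17060 + 0\right) \left(-20768 - 21976\right) + 11830}{-36659 + 43737} = \frac{\left(-17060\right) \left(-42744\right) + 11830}{7078} = \left(729212640 + 11830\right) \frac{1}{7078} = 729224470 \cdot \frac{1}{7078} = \frac{364612235}{3539}$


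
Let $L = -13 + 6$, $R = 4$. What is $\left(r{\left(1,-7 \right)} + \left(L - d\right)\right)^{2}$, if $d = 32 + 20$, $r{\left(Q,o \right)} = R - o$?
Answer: $2304$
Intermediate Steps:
$r{\left(Q,o \right)} = 4 - o$
$L = -7$
$d = 52$
$\left(r{\left(1,-7 \right)} + \left(L - d\right)\right)^{2} = \left(\left(4 - -7\right) - 59\right)^{2} = \left(\left(4 + 7\right) - 59\right)^{2} = \left(11 - 59\right)^{2} = \left(-48\right)^{2} = 2304$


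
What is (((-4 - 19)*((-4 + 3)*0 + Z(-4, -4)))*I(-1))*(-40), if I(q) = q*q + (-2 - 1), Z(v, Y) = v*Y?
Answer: -29440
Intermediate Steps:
Z(v, Y) = Y*v
I(q) = -3 + q**2 (I(q) = q**2 - 3 = -3 + q**2)
(((-4 - 19)*((-4 + 3)*0 + Z(-4, -4)))*I(-1))*(-40) = (((-4 - 19)*((-4 + 3)*0 - 4*(-4)))*(-3 + (-1)**2))*(-40) = ((-23*(-1*0 + 16))*(-3 + 1))*(-40) = (-23*(0 + 16)*(-2))*(-40) = (-23*16*(-2))*(-40) = -368*(-2)*(-40) = 736*(-40) = -29440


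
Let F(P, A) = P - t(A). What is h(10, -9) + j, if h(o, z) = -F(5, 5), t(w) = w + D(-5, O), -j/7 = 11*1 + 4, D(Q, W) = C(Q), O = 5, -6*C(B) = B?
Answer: -625/6 ≈ -104.17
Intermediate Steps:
C(B) = -B/6
D(Q, W) = -Q/6
j = -105 (j = -7*(11*1 + 4) = -7*(11 + 4) = -7*15 = -105)
t(w) = ⅚ + w (t(w) = w - ⅙*(-5) = w + ⅚ = ⅚ + w)
F(P, A) = -⅚ + P - A (F(P, A) = P - (⅚ + A) = P + (-⅚ - A) = -⅚ + P - A)
h(o, z) = ⅚ (h(o, z) = -(-⅚ + 5 - 1*5) = -(-⅚ + 5 - 5) = -1*(-⅚) = ⅚)
h(10, -9) + j = ⅚ - 105 = -625/6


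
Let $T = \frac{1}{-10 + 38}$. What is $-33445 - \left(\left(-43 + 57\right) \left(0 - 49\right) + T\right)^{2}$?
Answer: $- \frac{395129729}{784} \approx -5.0399 \cdot 10^{5}$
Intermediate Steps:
$T = \frac{1}{28} \approx 0.035714$
$-33445 - \left(\left(-43 + 57\right) \left(0 - 49\right) + T\right)^{2} = -33445 - \left(\left(-43 + 57\right) \left(0 - 49\right) + \frac{1}{28}\right)^{2} = -33445 - \left(14 \left(-49\right) + \frac{1}{28}\right)^{2} = -33445 - \left(-686 + \frac{1}{28}\right)^{2} = -33445 - \left(- \frac{19207}{28}\right)^{2} = -33445 - \frac{368908849}{784} = - \frac{395129729}{784}$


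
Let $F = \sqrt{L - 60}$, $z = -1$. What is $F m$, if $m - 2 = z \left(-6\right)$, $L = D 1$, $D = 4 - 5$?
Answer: $8 i \sqrt{61} \approx 62.482 i$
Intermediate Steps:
$D = -1$
$L = -1$ ($L = \left(-1\right) 1 = -1$)
$F = i \sqrt{61}$ ($F = \sqrt{-1 - 60} = \sqrt{-61} = i \sqrt{61} \approx 7.8102 i$)
$m = 8$ ($m = 2 - -6 = 2 + 6 = 8$)
$F m = i \sqrt{61} \cdot 8 = 8 i \sqrt{61}$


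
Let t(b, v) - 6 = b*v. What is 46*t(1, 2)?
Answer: 368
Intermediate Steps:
t(b, v) = 6 + b*v
46*t(1, 2) = 46*(6 + 1*2) = 46*(6 + 2) = 46*8 = 368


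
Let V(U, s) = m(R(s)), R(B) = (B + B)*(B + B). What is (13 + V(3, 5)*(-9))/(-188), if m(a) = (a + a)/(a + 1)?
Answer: 487/18988 ≈ 0.025648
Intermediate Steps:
R(B) = 4*B**2 (R(B) = (2*B)*(2*B) = 4*B**2)
m(a) = 2*a/(1 + a) (m(a) = (2*a)/(1 + a) = 2*a/(1 + a))
V(U, s) = 8*s**2/(1 + 4*s**2) (V(U, s) = 2*(4*s**2)/(1 + 4*s**2) = 8*s**2/(1 + 4*s**2))
(13 + V(3, 5)*(-9))/(-188) = (13 + (8*5**2/(1 + 4*5**2))*(-9))/(-188) = (13 + (8*25/(1 + 4*25))*(-9))*(-1/188) = (13 + (8*25/(1 + 100))*(-9))*(-1/188) = (13 + (8*25/101)*(-9))*(-1/188) = (13 + (8*25*(1/101))*(-9))*(-1/188) = (13 + (200/101)*(-9))*(-1/188) = (13 - 1800/101)*(-1/188) = -487/101*(-1/188) = 487/18988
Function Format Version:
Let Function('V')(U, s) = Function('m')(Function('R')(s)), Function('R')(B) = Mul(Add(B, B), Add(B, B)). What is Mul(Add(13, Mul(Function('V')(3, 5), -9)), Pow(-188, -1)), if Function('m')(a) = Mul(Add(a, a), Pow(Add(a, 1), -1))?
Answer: Rational(487, 18988) ≈ 0.025648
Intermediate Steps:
Function('R')(B) = Mul(4, Pow(B, 2)) (Function('R')(B) = Mul(Mul(2, B), Mul(2, B)) = Mul(4, Pow(B, 2)))
Function('m')(a) = Mul(2, a, Pow(Add(1, a), -1)) (Function('m')(a) = Mul(Mul(2, a), Pow(Add(1, a), -1)) = Mul(2, a, Pow(Add(1, a), -1)))
Function('V')(U, s) = Mul(8, Pow(s, 2), Pow(Add(1, Mul(4, Pow(s, 2))), -1)) (Function('V')(U, s) = Mul(2, Mul(4, Pow(s, 2)), Pow(Add(1, Mul(4, Pow(s, 2))), -1)) = Mul(8, Pow(s, 2), Pow(Add(1, Mul(4, Pow(s, 2))), -1)))
Mul(Add(13, Mul(Function('V')(3, 5), -9)), Pow(-188, -1)) = Mul(Add(13, Mul(Mul(8, Pow(5, 2), Pow(Add(1, Mul(4, Pow(5, 2))), -1)), -9)), Pow(-188, -1)) = Mul(Add(13, Mul(Mul(8, 25, Pow(Add(1, Mul(4, 25)), -1)), -9)), Rational(-1, 188)) = Mul(Add(13, Mul(Mul(8, 25, Pow(Add(1, 100), -1)), -9)), Rational(-1, 188)) = Mul(Add(13, Mul(Mul(8, 25, Pow(101, -1)), -9)), Rational(-1, 188)) = Mul(Add(13, Mul(Mul(8, 25, Rational(1, 101)), -9)), Rational(-1, 188)) = Mul(Add(13, Mul(Rational(200, 101), -9)), Rational(-1, 188)) = Mul(Add(13, Rational(-1800, 101)), Rational(-1, 188)) = Mul(Rational(-487, 101), Rational(-1, 188)) = Rational(487, 18988)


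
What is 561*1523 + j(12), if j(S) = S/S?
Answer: 854404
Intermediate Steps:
j(S) = 1
561*1523 + j(12) = 561*1523 + 1 = 854403 + 1 = 854404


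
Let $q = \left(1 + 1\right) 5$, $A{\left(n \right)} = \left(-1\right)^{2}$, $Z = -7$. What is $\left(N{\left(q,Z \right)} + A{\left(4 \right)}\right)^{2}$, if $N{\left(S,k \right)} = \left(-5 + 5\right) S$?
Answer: $1$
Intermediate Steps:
$A{\left(n \right)} = 1$
$q = 10$ ($q = 2 \cdot 5 = 10$)
$N{\left(S,k \right)} = 0$ ($N{\left(S,k \right)} = 0 S = 0$)
$\left(N{\left(q,Z \right)} + A{\left(4 \right)}\right)^{2} = \left(0 + 1\right)^{2} = 1^{2} = 1$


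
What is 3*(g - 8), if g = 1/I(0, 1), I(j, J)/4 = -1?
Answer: -99/4 ≈ -24.750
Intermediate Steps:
I(j, J) = -4 (I(j, J) = 4*(-1) = -4)
g = -¼ (g = 1/(-4) = -¼ ≈ -0.25000)
3*(g - 8) = 3*(-¼ - 8) = 3*(-33/4) = -99/4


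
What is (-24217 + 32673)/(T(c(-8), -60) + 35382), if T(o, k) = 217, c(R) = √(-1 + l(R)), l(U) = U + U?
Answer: 8456/35599 ≈ 0.23753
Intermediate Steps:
l(U) = 2*U
c(R) = √(-1 + 2*R)
(-24217 + 32673)/(T(c(-8), -60) + 35382) = (-24217 + 32673)/(217 + 35382) = 8456/35599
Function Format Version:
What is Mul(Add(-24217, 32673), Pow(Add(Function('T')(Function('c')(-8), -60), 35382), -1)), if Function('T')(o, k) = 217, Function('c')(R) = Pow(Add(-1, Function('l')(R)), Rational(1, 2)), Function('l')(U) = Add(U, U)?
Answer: Rational(8456, 35599) ≈ 0.23753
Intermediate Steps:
Function('l')(U) = Mul(2, U)
Function('c')(R) = Pow(Add(-1, Mul(2, R)), Rational(1, 2))
Mul(Add(-24217, 32673), Pow(Add(Function('T')(Function('c')(-8), -60), 35382), -1)) = Mul(Add(-24217, 32673), Pow(Add(217, 35382), -1)) = Mul(8456, Pow(35599, -1)) = Mul(8456, Rational(1, 35599)) = Rational(8456, 35599)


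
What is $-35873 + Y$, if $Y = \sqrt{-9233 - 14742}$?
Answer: $-35873 + 5 i \sqrt{959} \approx -35873.0 + 154.84 i$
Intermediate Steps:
$Y = 5 i \sqrt{959}$ ($Y = \sqrt{-23975} = 5 i \sqrt{959} \approx 154.84 i$)
$-35873 + Y = -35873 + 5 i \sqrt{959}$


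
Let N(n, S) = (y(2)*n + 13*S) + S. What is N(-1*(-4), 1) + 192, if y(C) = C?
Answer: 214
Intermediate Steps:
N(n, S) = 2*n + 14*S (N(n, S) = (2*n + 13*S) + S = 2*n + 14*S)
N(-1*(-4), 1) + 192 = (2*(-1*(-4)) + 14*1) + 192 = (2*4 + 14) + 192 = (8 + 14) + 192 = 22 + 192 = 214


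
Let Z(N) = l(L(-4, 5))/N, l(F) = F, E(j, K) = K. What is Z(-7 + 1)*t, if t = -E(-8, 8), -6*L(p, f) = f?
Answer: -10/9 ≈ -1.1111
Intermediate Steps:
L(p, f) = -f/6
Z(N) = -5/(6*N) (Z(N) = (-⅙*5)/N = -5/(6*N))
t = -8 (t = -1*8 = -8)
Z(-7 + 1)*t = -5/(6*(-7 + 1))*(-8) = -⅚/(-6)*(-8) = -⅚*(-⅙)*(-8) = (5/36)*(-8) = -10/9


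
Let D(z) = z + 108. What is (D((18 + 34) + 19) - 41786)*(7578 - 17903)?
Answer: 429592275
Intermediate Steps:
D(z) = 108 + z
(D((18 + 34) + 19) - 41786)*(7578 - 17903) = ((108 + ((18 + 34) + 19)) - 41786)*(7578 - 17903) = ((108 + (52 + 19)) - 41786)*(-10325) = ((108 + 71) - 41786)*(-10325) = (179 - 41786)*(-10325) = -41607*(-10325) = 429592275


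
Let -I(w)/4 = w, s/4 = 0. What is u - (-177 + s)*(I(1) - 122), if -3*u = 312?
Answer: -22406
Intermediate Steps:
s = 0 (s = 4*0 = 0)
u = -104 (u = -1/3*312 = -104)
I(w) = -4*w
u - (-177 + s)*(I(1) - 122) = -104 - (-177 + 0)*(-4*1 - 122) = -104 - (-177)*(-4 - 122) = -104 - (-177)*(-126) = -104 - 1*22302 = -104 - 22302 = -22406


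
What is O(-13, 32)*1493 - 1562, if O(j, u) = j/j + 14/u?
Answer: 9347/16 ≈ 584.19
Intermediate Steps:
O(j, u) = 1 + 14/u
O(-13, 32)*1493 - 1562 = ((14 + 32)/32)*1493 - 1562 = ((1/32)*46)*1493 - 1562 = (23/16)*1493 - 1562 = 34339/16 - 1562 = 9347/16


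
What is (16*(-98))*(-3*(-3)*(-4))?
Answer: 56448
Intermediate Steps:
(16*(-98))*(-3*(-3)*(-4)) = -14112*(-4) = -1568*(-36) = 56448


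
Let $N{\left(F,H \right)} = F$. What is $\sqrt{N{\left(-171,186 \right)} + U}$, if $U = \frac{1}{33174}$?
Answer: $\frac{i \sqrt{20909767558}}{11058} \approx 13.077 i$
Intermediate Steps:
$U = \frac{1}{33174} \approx 3.0144 \cdot 10^{-5}$
$\sqrt{N{\left(-171,186 \right)} + U} = \sqrt{-171 + \frac{1}{33174}} = \sqrt{- \frac{5672753}{33174}} = \frac{i \sqrt{20909767558}}{11058}$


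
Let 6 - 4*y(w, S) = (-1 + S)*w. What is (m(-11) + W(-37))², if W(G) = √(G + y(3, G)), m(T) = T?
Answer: (11 - I*√7)² ≈ 114.0 - 58.207*I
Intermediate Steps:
y(w, S) = 3/2 - w*(-1 + S)/4 (y(w, S) = 3/2 - (-1 + S)*w/4 = 3/2 - w*(-1 + S)/4)
W(G) = √(9/4 + G/4) (W(G) = √(G + (3/2 + (¼)*3 - ¼*G*3)) = √(G + (3/2 + ¾ - 3*G/4)) = √(G + (9/4 - 3*G/4)) = √(9/4 + G/4))
(m(-11) + W(-37))² = (-11 + √(9 - 37)/2)² = (-11 + √(-28)/2)² = (-11 + (2*I*√7)/2)² = (-11 + I*√7)²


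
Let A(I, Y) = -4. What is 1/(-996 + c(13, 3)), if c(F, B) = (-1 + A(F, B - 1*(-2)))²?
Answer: -1/971 ≈ -0.0010299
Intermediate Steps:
c(F, B) = 25 (c(F, B) = (-1 - 4)² = (-5)² = 25)
1/(-996 + c(13, 3)) = 1/(-996 + 25) = 1/(-971) = -1/971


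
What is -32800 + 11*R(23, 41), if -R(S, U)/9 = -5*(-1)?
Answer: -33295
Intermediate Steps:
R(S, U) = -45 (R(S, U) = -(-45)*(-1) = -9*5 = -45)
-32800 + 11*R(23, 41) = -32800 + 11*(-45) = -32800 - 495 = -33295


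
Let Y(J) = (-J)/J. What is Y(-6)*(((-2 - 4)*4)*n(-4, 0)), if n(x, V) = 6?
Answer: 144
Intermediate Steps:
Y(J) = -1
Y(-6)*(((-2 - 4)*4)*n(-4, 0)) = -(-2 - 4)*4*6 = -(-6*4)*6 = -(-24)*6 = -1*(-144) = 144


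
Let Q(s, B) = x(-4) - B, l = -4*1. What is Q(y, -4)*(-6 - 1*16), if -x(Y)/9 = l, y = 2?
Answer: -880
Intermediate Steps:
l = -4
x(Y) = 36 (x(Y) = -9*(-4) = 36)
Q(s, B) = 36 - B
Q(y, -4)*(-6 - 1*16) = (36 - 1*(-4))*(-6 - 1*16) = (36 + 4)*(-6 - 16) = 40*(-22) = -880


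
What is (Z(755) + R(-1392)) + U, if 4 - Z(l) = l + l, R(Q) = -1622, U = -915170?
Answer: -918298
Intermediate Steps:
Z(l) = 4 - 2*l (Z(l) = 4 - (l + l) = 4 - 2*l)
(Z(755) + R(-1392)) + U = ((4 - 2*755) - 1622) - 915170 = ((4 - 1510) - 1622) - 915170 = (-1506 - 1622) - 915170 = -3128 - 915170 = -918298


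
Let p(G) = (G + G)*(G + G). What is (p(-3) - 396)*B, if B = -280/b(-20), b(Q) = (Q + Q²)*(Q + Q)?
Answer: -126/19 ≈ -6.6316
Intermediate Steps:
b(Q) = 2*Q*(Q + Q²) (b(Q) = (Q + Q²)*(2*Q) = 2*Q*(Q + Q²))
p(G) = 4*G² (p(G) = (2*G)*(2*G) = 4*G²)
B = 7/380 (B = -280*1/(800*(1 - 20)) = -280/(2*400*(-19)) = -280/(-15200) = -280*(-1/15200) = 7/380 ≈ 0.018421)
(p(-3) - 396)*B = (4*(-3)² - 396)*(7/380) = (4*9 - 396)*(7/380) = (36 - 396)*(7/380) = -360*7/380 = -126/19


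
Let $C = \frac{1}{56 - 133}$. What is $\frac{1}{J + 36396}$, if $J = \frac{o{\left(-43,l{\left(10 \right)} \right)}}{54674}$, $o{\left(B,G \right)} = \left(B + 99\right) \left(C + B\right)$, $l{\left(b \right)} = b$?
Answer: $\frac{300707}{10944518724} \approx 2.7476 \cdot 10^{-5}$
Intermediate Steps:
$C = - \frac{1}{77}$ ($C = \frac{1}{-77} = - \frac{1}{77} \approx -0.012987$)
$o{\left(B,G \right)} = \left(99 + B\right) \left(- \frac{1}{77} + B\right)$ ($o{\left(B,G \right)} = \left(B + 99\right) \left(- \frac{1}{77} + B\right) = \left(99 + B\right) \left(- \frac{1}{77} + B\right)$)
$J = - \frac{13248}{300707}$ ($J = \frac{- \frac{9}{7} + \left(-43\right)^{2} + \frac{7622}{77} \left(-43\right)}{54674} = \left(- \frac{9}{7} + 1849 - \frac{327746}{77}\right) \frac{1}{54674} = \left(- \frac{26496}{11}\right) \frac{1}{54674} = - \frac{13248}{300707} \approx -0.044056$)
$\frac{1}{J + 36396} = \frac{1}{- \frac{13248}{300707} + 36396} = \frac{1}{\frac{10944518724}{300707}} = \frac{300707}{10944518724}$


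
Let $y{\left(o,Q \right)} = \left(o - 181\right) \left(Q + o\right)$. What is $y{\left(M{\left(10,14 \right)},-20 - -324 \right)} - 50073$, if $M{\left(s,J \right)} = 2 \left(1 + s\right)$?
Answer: $-101907$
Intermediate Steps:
$M{\left(s,J \right)} = 2 + 2 s$
$y{\left(o,Q \right)} = \left(-181 + o\right) \left(Q + o\right)$
$y{\left(M{\left(10,14 \right)},-20 - -324 \right)} - 50073 = \left(\left(2 + 2 \cdot 10\right)^{2} - 181 \left(-20 - -324\right) - 181 \left(2 + 2 \cdot 10\right) + \left(-20 - -324\right) \left(2 + 2 \cdot 10\right)\right) - 50073 = \left(\left(2 + 20\right)^{2} - 181 \left(-20 + 324\right) - 181 \left(2 + 20\right) + \left(-20 + 324\right) \left(2 + 20\right)\right) - 50073 = \left(22^{2} - 55024 - 3982 + 304 \cdot 22\right) - 50073 = \left(484 - 55024 - 3982 + 6688\right) - 50073 = -51834 - 50073 = -101907$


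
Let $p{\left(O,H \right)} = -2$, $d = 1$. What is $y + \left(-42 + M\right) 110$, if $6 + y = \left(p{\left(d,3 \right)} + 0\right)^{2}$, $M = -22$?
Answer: $-7042$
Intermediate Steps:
$y = -2$ ($y = -6 + \left(-2 + 0\right)^{2} = -6 + \left(-2\right)^{2} = -6 + 4 = -2$)
$y + \left(-42 + M\right) 110 = -2 + \left(-42 - 22\right) 110 = -2 - 7040 = -7042$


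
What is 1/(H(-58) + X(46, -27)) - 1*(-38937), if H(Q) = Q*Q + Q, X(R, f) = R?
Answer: 130516825/3352 ≈ 38937.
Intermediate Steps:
H(Q) = Q + Q**2 (H(Q) = Q**2 + Q = Q + Q**2)
1/(H(-58) + X(46, -27)) - 1*(-38937) = 1/(-58*(1 - 58) + 46) - 1*(-38937) = 1/(-58*(-57) + 46) + 38937 = 1/(3306 + 46) + 38937 = 1/3352 + 38937 = 130516825/3352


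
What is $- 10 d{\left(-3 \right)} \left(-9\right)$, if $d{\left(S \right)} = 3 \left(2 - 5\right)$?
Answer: $-810$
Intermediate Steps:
$d{\left(S \right)} = -9$ ($d{\left(S \right)} = 3 \left(-3\right) = -9$)
$- 10 d{\left(-3 \right)} \left(-9\right) = \left(-10\right) \left(-9\right) \left(-9\right) = 90 \left(-9\right) = -810$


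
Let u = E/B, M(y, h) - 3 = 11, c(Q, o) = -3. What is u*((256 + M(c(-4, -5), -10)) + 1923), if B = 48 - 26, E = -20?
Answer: -21930/11 ≈ -1993.6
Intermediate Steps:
M(y, h) = 14 (M(y, h) = 3 + 11 = 14)
B = 22
u = -10/11 (u = -20/22 = -20*1/22 = -10/11 ≈ -0.90909)
u*((256 + M(c(-4, -5), -10)) + 1923) = -10*((256 + 14) + 1923)/11 = -10*(270 + 1923)/11 = -10/11*2193 = -21930/11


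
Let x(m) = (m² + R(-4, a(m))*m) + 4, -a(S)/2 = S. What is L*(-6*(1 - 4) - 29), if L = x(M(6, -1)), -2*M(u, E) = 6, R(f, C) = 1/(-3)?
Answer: -154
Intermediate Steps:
a(S) = -2*S
R(f, C) = -⅓
M(u, E) = -3 (M(u, E) = -½*6 = -3)
x(m) = 4 + m² - m/3 (x(m) = (m² - m/3) + 4 = 4 + m² - m/3)
L = 14 (L = 4 + (-3)² - ⅓*(-3) = 4 + 9 + 1 = 14)
L*(-6*(1 - 4) - 29) = 14*(-6*(1 - 4) - 29) = 14*(-6*(-3) - 29) = 14*(18 - 29) = 14*(-11) = -154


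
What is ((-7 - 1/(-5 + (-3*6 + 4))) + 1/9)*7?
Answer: -8183/171 ≈ -47.854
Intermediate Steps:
((-7 - 1/(-5 + (-3*6 + 4))) + 1/9)*7 = ((-7 - 1/(-5 + (-18 + 4))) + 1/9)*7 = ((-7 - 1/(-5 - 14)) + 1/9)*7 = ((-7 - 1/(-19)) + 1/9)*7 = ((-7 - 1*(-1/19)) + 1/9)*7 = ((-7 + 1/19) + 1/9)*7 = (-132/19 + 1/9)*7 = -1169/171*7 = -8183/171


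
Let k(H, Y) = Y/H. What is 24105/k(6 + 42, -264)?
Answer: -48210/11 ≈ -4382.7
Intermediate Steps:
24105/k(6 + 42, -264) = 24105/((-264/(6 + 42))) = 24105/((-264/48)) = 24105/((-264*1/48)) = 24105/(-11/2) = 24105*(-2/11) = -48210/11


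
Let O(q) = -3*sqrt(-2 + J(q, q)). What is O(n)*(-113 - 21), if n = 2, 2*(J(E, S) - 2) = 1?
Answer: 201*sqrt(2) ≈ 284.26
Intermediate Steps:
J(E, S) = 5/2 (J(E, S) = 2 + (1/2)*1 = 2 + 1/2 = 5/2)
O(q) = -3*sqrt(2)/2 (O(q) = -3*sqrt(-2 + 5/2) = -3*sqrt(2)/2)
O(n)*(-113 - 21) = (-3*sqrt(2)/2)*(-113 - 21) = -3*sqrt(2)/2*(-134) = 201*sqrt(2)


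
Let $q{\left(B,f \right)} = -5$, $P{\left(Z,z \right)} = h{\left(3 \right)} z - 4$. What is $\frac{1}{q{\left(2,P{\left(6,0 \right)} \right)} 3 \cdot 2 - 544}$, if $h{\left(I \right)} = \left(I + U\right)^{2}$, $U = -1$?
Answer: $- \frac{1}{574} \approx -0.0017422$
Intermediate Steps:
$h{\left(I \right)} = \left(-1 + I\right)^{2}$ ($h{\left(I \right)} = \left(I - 1\right)^{2} = \left(-1 + I\right)^{2}$)
$P{\left(Z,z \right)} = -4 + 4 z$ ($P{\left(Z,z \right)} = \left(-1 + 3\right)^{2} z - 4 = 2^{2} z - 4 = 4 z - 4 = -4 + 4 z$)
$\frac{1}{q{\left(2,P{\left(6,0 \right)} \right)} 3 \cdot 2 - 544} = \frac{1}{\left(-5\right) 3 \cdot 2 - 544} = \frac{1}{\left(-15\right) 2 - 544} = \frac{1}{-30 - 544} = \frac{1}{-574} = - \frac{1}{574}$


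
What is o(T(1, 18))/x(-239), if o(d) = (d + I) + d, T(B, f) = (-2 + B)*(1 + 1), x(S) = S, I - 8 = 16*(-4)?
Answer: 60/239 ≈ 0.25105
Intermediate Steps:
I = -56 (I = 8 + 16*(-4) = 8 - 64 = -56)
T(B, f) = -4 + 2*B (T(B, f) = (-2 + B)*2 = -4 + 2*B)
o(d) = -56 + 2*d (o(d) = (d - 56) + d = (-56 + d) + d = -56 + 2*d)
o(T(1, 18))/x(-239) = (-56 + 2*(-4 + 2*1))/(-239) = (-56 + 2*(-4 + 2))*(-1/239) = (-56 + 2*(-2))*(-1/239) = (-56 - 4)*(-1/239) = -60*(-1/239) = 60/239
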